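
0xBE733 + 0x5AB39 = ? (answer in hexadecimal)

Add column by column in base 16, right to left:
  3+9 = C
  3+3 = 6
  7+B = 2 carry 1
  E+A+1 = 9 carry 1
  B+5+1 = 1 carry 1
  final carry 1

0x11926C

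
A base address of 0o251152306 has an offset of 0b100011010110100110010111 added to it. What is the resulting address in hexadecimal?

0x3323E5D

0o251152306 = 0x2A4D4C6 in hexadecimal.
0b100011010110100110010111 = 0x8D6997 in hexadecimal.
Add column by column in base 16, right to left:
  6+7 = D
  C+9 = 5 carry 1
  4+9+1 = E
  D+6 = 3 carry 1
  4+D+1 = 2 carry 1
  A+8+1 = 3 carry 1
  2+0+1 = 3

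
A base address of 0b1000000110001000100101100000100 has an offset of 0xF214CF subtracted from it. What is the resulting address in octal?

0o7764433065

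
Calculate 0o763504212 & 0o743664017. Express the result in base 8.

AND each oct digit independently (no carries):
  7&7=7, 6&4=4, 3&3=3, 5&6=4, 0&6=0, 4&4=4, 2&0=0, 1&1=1, 2&7=2

0o743404012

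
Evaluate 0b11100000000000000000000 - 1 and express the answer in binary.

The trailing 20 digits are 0, so subtracting 1 borrows through: they become 1 and the next digit up decrements.

0b11011111111111111111111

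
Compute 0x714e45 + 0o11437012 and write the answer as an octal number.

0o45706117

0x714e45 = 0o34247105 in octal.
Add column by column in base 8, right to left:
  5+2 = 7
  0+1 = 1
  1+0 = 1
  7+7 = 6 carry 1
  4+3+1 = 0 carry 1
  2+4+1 = 7
  4+1 = 5
  3+1 = 4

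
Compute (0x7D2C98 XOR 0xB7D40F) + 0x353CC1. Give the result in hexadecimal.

0x1003558

First 0x7D2C98 XOR 0xB7D40F = 0xCAF897.
Add column by column in base 16, right to left:
  7+1 = 8
  9+C = 5 carry 1
  8+C+1 = 5 carry 1
  F+3+1 = 3 carry 1
  A+5+1 = 0 carry 1
  C+3+1 = 0 carry 1
  final carry 1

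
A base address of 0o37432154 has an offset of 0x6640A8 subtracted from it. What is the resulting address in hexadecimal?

0x17F3C4

0o37432154 = 0x7E346C in hexadecimal.
Subtract column by column in base 16:
  C-8 → 4
  6-A → C (borrow)
  4-0-1 → 3
  3-4 → F (borrow)
  E-6-1 → 7
  7-6 → 1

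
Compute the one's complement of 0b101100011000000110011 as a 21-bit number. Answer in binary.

0b010011100111111001100

Invert each bit: 101100011000000110011 → 010011100111111001100.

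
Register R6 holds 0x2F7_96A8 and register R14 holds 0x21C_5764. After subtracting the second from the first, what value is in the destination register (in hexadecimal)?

0xDB3F44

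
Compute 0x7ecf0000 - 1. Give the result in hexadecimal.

0x7eceffff

The trailing 4 digits are 0, so subtracting 1 borrows through: they become F and the next digit up decrements.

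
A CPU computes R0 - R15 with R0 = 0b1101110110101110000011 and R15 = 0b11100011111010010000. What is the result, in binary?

0b1010010010110011110011

Subtract column by column in base 2:
  1-0 → 1
  1-0 → 1
  0-0 → 0
  0-0 → 0
  0-1 → 1 (borrow)
  0-0-1 → 1 (borrow)
  0-0-1 → 1 (borrow)
  1-1-1 → 1 (borrow)
  1-0-1 → 0
  1-1 → 0
  0-1 → 1 (borrow)
  1-1-1 → 1 (borrow)
  0-1-1 → 0 (borrow)
  1-1-1 → 1 (borrow)
  1-0-1 → 0
  0-0 → 0
  1-0 → 1
  1-1 → 0
  1-1 → 0
  0-1 → 1 (borrow)
  1-0-1 → 0
  1-0 → 1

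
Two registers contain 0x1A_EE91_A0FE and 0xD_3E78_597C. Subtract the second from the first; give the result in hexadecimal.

0xDB0194782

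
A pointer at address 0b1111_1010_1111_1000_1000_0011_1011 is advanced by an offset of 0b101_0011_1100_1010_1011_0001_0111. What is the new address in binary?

Add column by column in base 2, right to left:
  1+1 = 0 carry 1
  1+1+1 = 1 carry 1
  0+1+1 = 0 carry 1
  1+0+1 = 0 carry 1
  1+1+1 = 1 carry 1
  1+0+1 = 0 carry 1
  0+0+1 = 1
  0+0 = 0
  0+1 = 1
  0+1 = 1
  0+0 = 0
  1+1 = 0 carry 1
  0+0+1 = 1
  0+1 = 1
  0+0 = 0
  1+1 = 0 carry 1
  1+0+1 = 0 carry 1
  1+0+1 = 0 carry 1
  1+1+1 = 1 carry 1
  1+1+1 = 1 carry 1
  0+1+1 = 0 carry 1
  1+1+1 = 1 carry 1
  0+0+1 = 1
  1+0 = 1
  1+1 = 0 carry 1
  1+0+1 = 0 carry 1
  1+1+1 = 1 carry 1
  1+0+1 = 0 carry 1
  final carry 1

0b10100111011000011001101010010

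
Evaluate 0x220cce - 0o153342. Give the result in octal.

0o10232754

0x220cce = 0o10406316 in octal.
Subtract column by column in base 8:
  6-2 → 4
  1-4 → 5 (borrow)
  3-3-1 → 7 (borrow)
  6-3-1 → 2
  0-5 → 3 (borrow)
  4-1-1 → 2
  0-0 → 0
  1-0 → 1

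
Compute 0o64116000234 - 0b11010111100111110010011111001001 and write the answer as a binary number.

0o64116000234 = 0b110100001001110000000000010011100 in binary.
Subtract column by column in base 2:
  0-1 → 1 (borrow)
  0-0-1 → 1 (borrow)
  1-0-1 → 0
  1-1 → 0
  1-0 → 1
  0-0 → 0
  0-1 → 1 (borrow)
  1-1-1 → 1 (borrow)
  0-1-1 → 0 (borrow)
  0-1-1 → 0 (borrow)
  0-1-1 → 0 (borrow)
  0-0-1 → 1 (borrow)
  0-0-1 → 1 (borrow)
  0-1-1 → 0 (borrow)
  0-0-1 → 1 (borrow)
  0-0-1 → 1 (borrow)
  0-1-1 → 0 (borrow)
  0-1-1 → 0 (borrow)
  0-1-1 → 0 (borrow)
  1-1-1 → 1 (borrow)
  1-1-1 → 1 (borrow)
  1-0-1 → 0
  0-0 → 0
  0-1 → 1 (borrow)
  1-1-1 → 1 (borrow)
  0-1-1 → 0 (borrow)
  0-1-1 → 0 (borrow)
  0-0-1 → 1 (borrow)
  0-1-1 → 0 (borrow)
  1-0-1 → 0
  0-1 → 1 (borrow)
  1-1-1 → 1 (borrow)
  1-0-1 → 0

0b11001001100110001101100011010011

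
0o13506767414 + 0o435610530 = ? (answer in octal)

0o14144600144

Add column by column in base 8, right to left:
  4+0 = 4
  1+3 = 4
  4+5 = 1 carry 1
  7+0+1 = 0 carry 1
  6+1+1 = 0 carry 1
  7+6+1 = 6 carry 1
  6+5+1 = 4 carry 1
  0+3+1 = 4
  5+4 = 1 carry 1
  3+0+1 = 4
  1+0 = 1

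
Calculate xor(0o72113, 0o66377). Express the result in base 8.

0o14264

XOR each oct digit independently (no carries):
  7^6=1, 2^6=4, 1^3=2, 1^7=6, 3^7=4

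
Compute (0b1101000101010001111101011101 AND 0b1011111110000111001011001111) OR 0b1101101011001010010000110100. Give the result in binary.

0b1101000101010001111101011101 AND 0b1011111110000111001011001111 = 0b1001000100000001001001001101.
Then OR with 0b1101101011001010010000110100.

0b1101101111001011011001111101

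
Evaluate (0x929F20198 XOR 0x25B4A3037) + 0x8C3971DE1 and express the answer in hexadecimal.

First 0x929F20198 XOR 0x25B4A3037 = 0xB72B831AF.
Add column by column in base 16, right to left:
  F+1 = 0 carry 1
  A+E+1 = 9 carry 1
  1+D+1 = F
  3+1 = 4
  8+7 = F
  B+9 = 4 carry 1
  2+3+1 = 6
  7+C = 3 carry 1
  B+8+1 = 4 carry 1
  final carry 1

0x14364F4F90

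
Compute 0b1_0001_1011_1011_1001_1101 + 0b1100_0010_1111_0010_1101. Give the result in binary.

Add column by column in base 2, right to left:
  1+1 = 0 carry 1
  0+0+1 = 1
  1+1 = 0 carry 1
  1+1+1 = 1 carry 1
  1+0+1 = 0 carry 1
  0+1+1 = 0 carry 1
  0+0+1 = 1
  1+0 = 1
  1+1 = 0 carry 1
  1+1+1 = 1 carry 1
  0+1+1 = 0 carry 1
  1+1+1 = 1 carry 1
  1+0+1 = 0 carry 1
  1+1+1 = 1 carry 1
  0+0+1 = 1
  1+0 = 1
  1+0 = 1
  0+0 = 0
  0+1 = 1
  0+1 = 1
  1+0 = 1

0b111011110101011001010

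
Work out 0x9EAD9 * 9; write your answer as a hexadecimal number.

Multiply each base-16 digit by 9, carrying:
  9×9 = 81 → write 1 carry 5
  D×9+5 = 122 → write A carry 7
  A×9+7 = 97 → write 1 carry 6
  E×9+6 = 132 → write 4 carry 8
  9×9+8 = 89 → write 9 carry 5
  remaining carry: 5

0x5941A1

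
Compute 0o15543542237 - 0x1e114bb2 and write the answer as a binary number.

0b1001111011111010111100011101101

0o15543542237 = 0b1101101100011101100010010011111 in binary.
0x1e114bb2 = 0b11110000100010100101110110010 in binary.
Subtract column by column in base 2:
  1-0 → 1
  1-1 → 0
  1-0 → 1
  1-0 → 1
  1-1 → 0
  0-1 → 1 (borrow)
  0-0-1 → 1 (borrow)
  1-1-1 → 1 (borrow)
  0-1-1 → 0 (borrow)
  0-1-1 → 0 (borrow)
  1-0-1 → 0
  0-1 → 1 (borrow)
  0-0-1 → 1 (borrow)
  0-0-1 → 1 (borrow)
  1-1-1 → 1 (borrow)
  1-0-1 → 0
  0-1 → 1 (borrow)
  1-0-1 → 0
  1-0 → 1
  1-0 → 1
  0-1 → 1 (borrow)
  0-0-1 → 1 (borrow)
  0-0-1 → 1 (borrow)
  1-0-1 → 0
  1-0 → 1
  0-1 → 1 (borrow)
  1-1-1 → 1 (borrow)
  1-1-1 → 1 (borrow)
  0-1-1 → 0 (borrow)
  1-0-1 → 0
  1-0 → 1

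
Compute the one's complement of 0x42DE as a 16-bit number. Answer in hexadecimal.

0xBD21

Each hex digit d becomes F−d:
  4→B, 2→D, D→2, E→1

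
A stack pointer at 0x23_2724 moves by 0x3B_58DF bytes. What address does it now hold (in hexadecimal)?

Add column by column in base 16, right to left:
  4+F = 3 carry 1
  2+D+1 = 0 carry 1
  7+8+1 = 0 carry 1
  2+5+1 = 8
  3+B = E
  2+3 = 5

0x5E8003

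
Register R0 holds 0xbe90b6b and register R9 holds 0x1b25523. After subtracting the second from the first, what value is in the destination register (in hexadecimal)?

0xa36b648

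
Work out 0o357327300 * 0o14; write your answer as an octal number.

Multiply each base-8 digit by 12, carrying:
  0×12 = 0 → write 0
  0×12 = 0 → write 0
  3×12 = 36 → write 4 carry 4
  7×12+4 = 88 → write 0 carry 11
  2×12+11 = 35 → write 3 carry 4
  3×12+4 = 40 → write 0 carry 5
  7×12+5 = 89 → write 1 carry 11
  5×12+11 = 71 → write 7 carry 8
  3×12+8 = 44 → write 4 carry 5
  remaining carry: 5

0o5471030400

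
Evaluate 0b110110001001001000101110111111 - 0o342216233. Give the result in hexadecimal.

0b110110001001001000101110111111 = 0x36248BBF in hexadecimal.
0o342216233 = 0x3891C9B in hexadecimal.
Subtract column by column in base 16:
  F-B → 4
  B-9 → 2
  B-C → F (borrow)
  8-1-1 → 6
  4-9 → B (borrow)
  2-8-1 → 9 (borrow)
  6-3-1 → 2
  3-0 → 3

0x329B6F24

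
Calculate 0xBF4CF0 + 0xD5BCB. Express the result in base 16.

0xCCA8BB

Add column by column in base 16, right to left:
  0+B = B
  F+C = B carry 1
  C+B+1 = 8 carry 1
  4+5+1 = A
  F+D = C carry 1
  B+0+1 = C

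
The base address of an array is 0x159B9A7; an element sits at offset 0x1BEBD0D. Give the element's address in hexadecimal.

0x31876B4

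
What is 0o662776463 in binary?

Each octal digit is 3 bits: 6=110 6=110 2=010 7=111 7=111 6=110 4=100 6=110 3=011.

0b110110010111111110100110011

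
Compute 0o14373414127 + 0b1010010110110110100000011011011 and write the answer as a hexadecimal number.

0o14373414127 = 0x63EE1857 in hexadecimal.
0b1010010110110110100000011011011 = 0x52DB40DB in hexadecimal.
Add column by column in base 16, right to left:
  7+B = 2 carry 1
  5+D+1 = 3 carry 1
  8+0+1 = 9
  1+4 = 5
  E+B = 9 carry 1
  E+D+1 = C carry 1
  3+2+1 = 6
  6+5 = B

0xB6C95932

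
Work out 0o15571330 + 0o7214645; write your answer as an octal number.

0o25006175

Add column by column in base 8, right to left:
  0+5 = 5
  3+4 = 7
  3+6 = 1 carry 1
  1+4+1 = 6
  7+1 = 0 carry 1
  5+2+1 = 0 carry 1
  5+7+1 = 5 carry 1
  1+0+1 = 2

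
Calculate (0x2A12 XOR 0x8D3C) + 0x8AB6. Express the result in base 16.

0x131E4

First 0x2A12 XOR 0x8D3C = 0xA72E.
Add column by column in base 16, right to left:
  E+6 = 4 carry 1
  2+B+1 = E
  7+A = 1 carry 1
  A+8+1 = 3 carry 1
  final carry 1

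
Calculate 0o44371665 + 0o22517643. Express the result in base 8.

0o67111530

Add column by column in base 8, right to left:
  5+3 = 0 carry 1
  6+4+1 = 3 carry 1
  6+6+1 = 5 carry 1
  1+7+1 = 1 carry 1
  7+1+1 = 1 carry 1
  3+5+1 = 1 carry 1
  4+2+1 = 7
  4+2 = 6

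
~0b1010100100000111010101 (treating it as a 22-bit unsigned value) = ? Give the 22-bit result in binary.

0b0101011011111000101010

Invert each bit: 1010100100000111010101 → 0101011011111000101010.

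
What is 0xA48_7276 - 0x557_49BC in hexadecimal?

0x4F128BA

Subtract column by column in base 16:
  6-C → A (borrow)
  7-B-1 → B (borrow)
  2-9-1 → 8 (borrow)
  7-4-1 → 2
  8-7 → 1
  4-5 → F (borrow)
  A-5-1 → 4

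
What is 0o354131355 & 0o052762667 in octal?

0o050120245

AND each oct digit independently (no carries):
  3&0=0, 5&5=5, 4&2=0, 1&7=1, 3&6=2, 1&2=0, 3&6=2, 5&6=4, 5&7=5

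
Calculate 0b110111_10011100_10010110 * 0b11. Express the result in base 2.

Multiply each base-2 digit by 3, carrying:
  0×3 = 0 → write 0
  1×3 = 3 → write 1 carry 1
  1×3+1 = 4 → write 0 carry 2
  0×3+2 = 2 → write 0 carry 1
  1×3+1 = 4 → write 0 carry 2
  0×3+2 = 2 → write 0 carry 1
  0×3+1 = 1 → write 1
  1×3 = 3 → write 1 carry 1
  0×3+1 = 1 → write 1
  0×3 = 0 → write 0
  1×3 = 3 → write 1 carry 1
  1×3+1 = 4 → write 0 carry 2
  1×3+2 = 5 → write 1 carry 2
  0×3+2 = 2 → write 0 carry 1
  0×3+1 = 1 → write 1
  1×3 = 3 → write 1 carry 1
  1×3+1 = 4 → write 0 carry 2
  1×3+2 = 5 → write 1 carry 2
  1×3+2 = 5 → write 1 carry 2
  0×3+2 = 2 → write 0 carry 1
  1×3+1 = 4 → write 0 carry 2
  1×3+2 = 5 → write 1 carry 2
  remaining carry: 10

0b101001101101010111000010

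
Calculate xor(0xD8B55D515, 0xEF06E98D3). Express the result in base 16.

0x37B3B4DC6

XOR each hex digit independently (no carries):
  D^E=3, 8^F=7, B^0=B, 5^6=3, 5^E=B, D^9=4, 5^8=D, 1^D=C, 5^3=6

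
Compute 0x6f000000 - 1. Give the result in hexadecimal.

The trailing 6 digits are 0, so subtracting 1 borrows through: they become F and the next digit up decrements.

0x6effffff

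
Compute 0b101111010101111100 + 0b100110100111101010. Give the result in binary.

0b1010101111101100110

Add column by column in base 2, right to left:
  0+0 = 0
  0+1 = 1
  1+0 = 1
  1+1 = 0 carry 1
  1+0+1 = 0 carry 1
  1+1+1 = 1 carry 1
  1+1+1 = 1 carry 1
  0+1+1 = 0 carry 1
  1+1+1 = 1 carry 1
  0+0+1 = 1
  1+0 = 1
  0+1 = 1
  1+0 = 1
  1+1 = 0 carry 1
  1+1+1 = 1 carry 1
  1+0+1 = 0 carry 1
  0+0+1 = 1
  1+1 = 0 carry 1
  final carry 1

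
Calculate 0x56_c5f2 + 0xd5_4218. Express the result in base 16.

Add column by column in base 16, right to left:
  2+8 = a
  f+1 = 0 carry 1
  5+2+1 = 8
  c+4 = 0 carry 1
  6+5+1 = c
  5+d = 2 carry 1
  final carry 1

0x12c080a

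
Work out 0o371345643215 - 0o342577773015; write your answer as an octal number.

0o26545650200

Subtract column by column in base 8:
  5-5 → 0
  1-1 → 0
  2-0 → 2
  3-3 → 0
  4-7 → 5 (borrow)
  6-7-1 → 6 (borrow)
  5-7-1 → 5 (borrow)
  4-7-1 → 4 (borrow)
  3-5-1 → 5 (borrow)
  1-2-1 → 6 (borrow)
  7-4-1 → 2
  3-3 → 0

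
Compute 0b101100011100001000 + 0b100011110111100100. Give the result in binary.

Add column by column in base 2, right to left:
  0+0 = 0
  0+0 = 0
  0+1 = 1
  1+0 = 1
  0+0 = 0
  0+1 = 1
  0+1 = 1
  0+1 = 1
  1+1 = 0 carry 1
  1+0+1 = 0 carry 1
  1+1+1 = 1 carry 1
  0+1+1 = 0 carry 1
  0+1+1 = 0 carry 1
  0+1+1 = 0 carry 1
  1+0+1 = 0 carry 1
  1+0+1 = 0 carry 1
  0+0+1 = 1
  1+1 = 0 carry 1
  final carry 1

0b1010000010011101100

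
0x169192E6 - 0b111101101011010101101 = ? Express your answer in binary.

0b10110011100101011110000111001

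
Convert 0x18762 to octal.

0o303542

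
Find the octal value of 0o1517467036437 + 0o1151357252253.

0o2671046310712

Add column by column in base 8, right to left:
  7+3 = 2 carry 1
  3+5+1 = 1 carry 1
  4+2+1 = 7
  6+2 = 0 carry 1
  3+5+1 = 1 carry 1
  0+2+1 = 3
  7+7 = 6 carry 1
  6+5+1 = 4 carry 1
  4+3+1 = 0 carry 1
  7+1+1 = 1 carry 1
  1+5+1 = 7
  5+1 = 6
  1+1 = 2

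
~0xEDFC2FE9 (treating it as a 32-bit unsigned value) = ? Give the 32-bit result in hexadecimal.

0x1203D016

Each hex digit d becomes F−d:
  E→1, D→2, F→0, C→3, 2→D, F→0, E→1, 9→6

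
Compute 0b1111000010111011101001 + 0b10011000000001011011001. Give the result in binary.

Add column by column in base 2, right to left:
  1+1 = 0 carry 1
  0+0+1 = 1
  0+0 = 0
  1+1 = 0 carry 1
  0+1+1 = 0 carry 1
  1+0+1 = 0 carry 1
  1+1+1 = 1 carry 1
  1+1+1 = 1 carry 1
  0+0+1 = 1
  1+1 = 0 carry 1
  1+0+1 = 0 carry 1
  1+0+1 = 0 carry 1
  0+0+1 = 1
  1+0 = 1
  0+0 = 0
  0+0 = 0
  0+0 = 0
  0+0 = 0
  1+1 = 0 carry 1
  1+1+1 = 1 carry 1
  1+0+1 = 0 carry 1
  1+0+1 = 0 carry 1
  0+1+1 = 0 carry 1
  final carry 1

0b100010000011000111000010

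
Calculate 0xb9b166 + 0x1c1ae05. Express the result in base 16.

0x27b5f6b

Add column by column in base 16, right to left:
  6+5 = b
  6+0 = 6
  1+e = f
  b+a = 5 carry 1
  9+1+1 = b
  b+c = 7 carry 1
  0+1+1 = 2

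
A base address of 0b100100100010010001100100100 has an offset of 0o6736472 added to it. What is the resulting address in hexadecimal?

0x4ace05e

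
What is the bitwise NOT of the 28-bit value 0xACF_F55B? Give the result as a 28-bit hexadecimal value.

Each hex digit d becomes F−d:
  A→5, C→3, F→0, F→0, 5→A, 5→A, B→4

0x5300AA4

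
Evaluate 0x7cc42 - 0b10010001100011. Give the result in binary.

0b1111010011111011111

0x7cc42 = 0b1111100110001000010 in binary.
Subtract column by column in base 2:
  0-1 → 1 (borrow)
  1-1-1 → 1 (borrow)
  0-0-1 → 1 (borrow)
  0-0-1 → 1 (borrow)
  0-0-1 → 1 (borrow)
  0-1-1 → 0 (borrow)
  1-1-1 → 1 (borrow)
  0-0-1 → 1 (borrow)
  0-0-1 → 1 (borrow)
  0-0-1 → 1 (borrow)
  1-1-1 → 1 (borrow)
  1-0-1 → 0
  0-0 → 0
  0-1 → 1 (borrow)
  1-0-1 → 0
  1-0 → 1
  1-0 → 1
  1-0 → 1
  1-0 → 1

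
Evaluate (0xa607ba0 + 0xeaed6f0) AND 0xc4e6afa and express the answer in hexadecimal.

0x80e4290

Add column by column in base 16, right to left:
  0+0 = 0
  a+f = 9 carry 1
  b+6+1 = 2 carry 1
  7+d+1 = 5 carry 1
  0+e+1 = f
  6+a = 0 carry 1
  a+e+1 = 9 carry 1
  final carry 1
Sum = 0x190f5290; now AND with 0xc4e6afa:
  1&0=0, 9&c=8, 0&4=0, f&e=e, 5&6=4, 2&a=2, 9&f=9, 0&a=0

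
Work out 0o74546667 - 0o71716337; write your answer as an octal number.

0o2630330

Subtract column by column in base 8:
  7-7 → 0
  6-3 → 3
  6-3 → 3
  6-6 → 0
  4-1 → 3
  5-7 → 6 (borrow)
  4-1-1 → 2
  7-7 → 0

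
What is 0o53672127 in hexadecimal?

0xAF7457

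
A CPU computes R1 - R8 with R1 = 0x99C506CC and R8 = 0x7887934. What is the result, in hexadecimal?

0x923C8D98

Subtract column by column in base 16:
  C-4 → 8
  C-3 → 9
  6-9 → D (borrow)
  0-7-1 → 8 (borrow)
  5-8-1 → C (borrow)
  C-8-1 → 3
  9-7 → 2
  9-0 → 9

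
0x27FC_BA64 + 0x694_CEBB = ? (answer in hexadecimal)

Add column by column in base 16, right to left:
  4+B = F
  6+B = 1 carry 1
  A+E+1 = 9 carry 1
  B+C+1 = 8 carry 1
  C+4+1 = 1 carry 1
  F+9+1 = 9 carry 1
  7+6+1 = E
  2+0 = 2

0x2E91891F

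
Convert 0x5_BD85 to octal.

0o1336605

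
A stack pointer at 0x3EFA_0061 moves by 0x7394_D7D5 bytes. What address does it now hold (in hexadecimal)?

Add column by column in base 16, right to left:
  1+5 = 6
  6+D = 3 carry 1
  0+7+1 = 8
  0+D = D
  A+4 = E
  F+9 = 8 carry 1
  E+3+1 = 2 carry 1
  3+7+1 = B

0xB28ED836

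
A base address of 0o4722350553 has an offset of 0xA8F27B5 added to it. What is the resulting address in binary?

0b110001110110001111100100100000

0o4722350553 = 0b100111010010011101000101101011 in binary.
0xA8F27B5 = 0b1010100011110010011110110101 in binary.
Add column by column in base 2, right to left:
  1+1 = 0 carry 1
  1+0+1 = 0 carry 1
  0+1+1 = 0 carry 1
  1+0+1 = 0 carry 1
  0+1+1 = 0 carry 1
  1+1+1 = 1 carry 1
  1+0+1 = 0 carry 1
  0+1+1 = 0 carry 1
  1+1+1 = 1 carry 1
  0+1+1 = 0 carry 1
  0+1+1 = 0 carry 1
  0+0+1 = 1
  1+0 = 1
  0+1 = 1
  1+0 = 1
  1+0 = 1
  1+1 = 0 carry 1
  0+1+1 = 0 carry 1
  0+1+1 = 0 carry 1
  1+1+1 = 1 carry 1
  0+0+1 = 1
  0+0 = 0
  1+0 = 1
  0+1 = 1
  1+0 = 1
  1+1 = 0 carry 1
  1+0+1 = 0 carry 1
  0+1+1 = 0 carry 1
  0+0+1 = 1
  1+0 = 1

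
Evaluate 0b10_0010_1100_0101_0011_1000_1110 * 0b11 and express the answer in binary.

Multiply each base-2 digit by 3, carrying:
  0×3 = 0 → write 0
  1×3 = 3 → write 1 carry 1
  1×3+1 = 4 → write 0 carry 2
  1×3+2 = 5 → write 1 carry 2
  0×3+2 = 2 → write 0 carry 1
  0×3+1 = 1 → write 1
  0×3 = 0 → write 0
  1×3 = 3 → write 1 carry 1
  1×3+1 = 4 → write 0 carry 2
  1×3+2 = 5 → write 1 carry 2
  0×3+2 = 2 → write 0 carry 1
  0×3+1 = 1 → write 1
  1×3 = 3 → write 1 carry 1
  0×3+1 = 1 → write 1
  1×3 = 3 → write 1 carry 1
  0×3+1 = 1 → write 1
  0×3 = 0 → write 0
  0×3 = 0 → write 0
  1×3 = 3 → write 1 carry 1
  1×3+1 = 4 → write 0 carry 2
  0×3+2 = 2 → write 0 carry 1
  1×3+1 = 4 → write 0 carry 2
  0×3+2 = 2 → write 0 carry 1
  0×3+1 = 1 → write 1
  0×3 = 0 → write 0
  1×3 = 3 → write 1 carry 1
  remaining carry: 1

0b110100001001111101010101010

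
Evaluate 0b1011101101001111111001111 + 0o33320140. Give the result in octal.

0o171040057

0b1011101101001111111001111 = 0o135517717 in octal.
Add column by column in base 8, right to left:
  7+0 = 7
  1+4 = 5
  7+1 = 0 carry 1
  7+0+1 = 0 carry 1
  1+2+1 = 4
  5+3 = 0 carry 1
  5+3+1 = 1 carry 1
  3+3+1 = 7
  1+0 = 1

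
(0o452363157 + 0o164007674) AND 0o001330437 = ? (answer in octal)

0o330013

Add column by column in base 8, right to left:
  7+4 = 3 carry 1
  5+7+1 = 5 carry 1
  1+6+1 = 0 carry 1
  3+7+1 = 3 carry 1
  6+0+1 = 7
  3+0 = 3
  2+4 = 6
  5+6 = 3 carry 1
  4+1+1 = 6
Sum = 0o636373053; now AND with 0o001330437:
  6&0=0, 3&0=0, 6&1=0, 3&3=3, 7&3=3, 3&0=0, 0&4=0, 5&3=1, 3&7=3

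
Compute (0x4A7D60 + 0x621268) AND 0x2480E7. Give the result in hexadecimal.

0x2480C0

Add column by column in base 16, right to left:
  0+8 = 8
  6+6 = C
  D+2 = F
  7+1 = 8
  A+2 = C
  4+6 = A
Sum = 0xAC8FC8; now AND with 0x2480E7:
  A&2=2, C&4=4, 8&8=8, F&0=0, C&E=C, 8&7=0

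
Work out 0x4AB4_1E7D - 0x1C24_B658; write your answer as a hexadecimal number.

0x2E8F6825

Subtract column by column in base 16:
  D-8 → 5
  7-5 → 2
  E-6 → 8
  1-B → 6 (borrow)
  4-4-1 → F (borrow)
  B-2-1 → 8
  A-C → E (borrow)
  4-1-1 → 2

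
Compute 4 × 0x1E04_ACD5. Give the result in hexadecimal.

Multiply each base-16 digit by 4, carrying:
  5×4 = 20 → write 4 carry 1
  D×4+1 = 53 → write 5 carry 3
  C×4+3 = 51 → write 3 carry 3
  A×4+3 = 43 → write B carry 2
  4×4+2 = 18 → write 2 carry 1
  0×4+1 = 1 → write 1
  E×4 = 56 → write 8 carry 3
  1×4+3 = 7 → write 7

0x7812B354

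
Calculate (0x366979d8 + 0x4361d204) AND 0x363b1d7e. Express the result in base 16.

Add column by column in base 16, right to left:
  8+4 = c
  d+0 = d
  9+2 = b
  7+d = 4 carry 1
  9+1+1 = b
  6+6 = c
  6+3 = 9
  3+4 = 7
Sum = 0x79cb4bdc; now AND with 0x363b1d7e:
  7&3=3, 9&6=0, c&3=0, b&b=b, 4&1=0, b&d=9, d&7=5, c&e=c

0x300b095c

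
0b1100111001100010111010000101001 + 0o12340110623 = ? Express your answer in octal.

0o27254402674

0b1100111001100010111010000101001 = 0o14714272051 in octal.
Add column by column in base 8, right to left:
  1+3 = 4
  5+2 = 7
  0+6 = 6
  2+0 = 2
  7+1 = 0 carry 1
  2+1+1 = 4
  4+0 = 4
  1+4 = 5
  7+3 = 2 carry 1
  4+2+1 = 7
  1+1 = 2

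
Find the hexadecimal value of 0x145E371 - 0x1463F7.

0x1317F7A

Subtract column by column in base 16:
  1-7 → A (borrow)
  7-F-1 → 7 (borrow)
  3-3-1 → F (borrow)
  E-6-1 → 7
  5-4 → 1
  4-1 → 3
  1-0 → 1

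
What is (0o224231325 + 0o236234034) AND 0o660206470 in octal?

Add column by column in base 8, right to left:
  5+4 = 1 carry 1
  2+3+1 = 6
  3+0 = 3
  1+4 = 5
  3+3 = 6
  2+2 = 4
  4+6 = 2 carry 1
  2+3+1 = 6
  2+2 = 4
Sum = 0o462465361; now AND with 0o660206470:
  4&6=4, 6&6=6, 2&0=0, 4&2=0, 6&0=0, 5&6=4, 3&4=0, 6&7=6, 1&0=0

0o460004060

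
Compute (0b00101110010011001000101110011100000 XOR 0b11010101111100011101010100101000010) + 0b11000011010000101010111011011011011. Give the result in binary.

0b110111111000000000000110110001111101

First 0b00101110010011001000101110011100000 XOR 0b11010101111100011101010100101000010 = 0b11111011101111010101111010110100010.
Add column by column in base 2, right to left:
  0+1 = 1
  1+1 = 0 carry 1
  0+0+1 = 1
  0+1 = 1
  0+1 = 1
  1+0 = 1
  0+1 = 1
  1+1 = 0 carry 1
  1+0+1 = 0 carry 1
  0+1+1 = 0 carry 1
  1+1+1 = 1 carry 1
  0+0+1 = 1
  1+1 = 0 carry 1
  1+1+1 = 1 carry 1
  1+1+1 = 1 carry 1
  1+0+1 = 0 carry 1
  0+1+1 = 0 carry 1
  1+0+1 = 0 carry 1
  0+1+1 = 0 carry 1
  1+0+1 = 0 carry 1
  0+1+1 = 0 carry 1
  1+0+1 = 0 carry 1
  1+0+1 = 0 carry 1
  1+0+1 = 0 carry 1
  1+0+1 = 0 carry 1
  0+1+1 = 0 carry 1
  1+0+1 = 0 carry 1
  1+1+1 = 1 carry 1
  1+1+1 = 1 carry 1
  0+0+1 = 1
  1+0 = 1
  1+0 = 1
  1+0 = 1
  1+1 = 0 carry 1
  1+1+1 = 1 carry 1
  final carry 1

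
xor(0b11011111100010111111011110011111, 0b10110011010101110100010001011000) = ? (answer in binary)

0b01101100110111001011001111000111

XOR bit by bit (1 where the bits differ):
  11011111100010111111011110011111
^ 10110011010101110100010001011000
= 01101100110111001011001111000111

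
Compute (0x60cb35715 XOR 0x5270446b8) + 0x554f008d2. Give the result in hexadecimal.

0x880a71a7f

First 0x60cb35715 XOR 0x5270446b8 = 0x32bb711ad.
Add column by column in base 16, right to left:
  d+2 = f
  a+d = 7 carry 1
  1+8+1 = a
  1+0 = 1
  7+0 = 7
  b+f = a carry 1
  b+4+1 = 0 carry 1
  2+5+1 = 8
  3+5 = 8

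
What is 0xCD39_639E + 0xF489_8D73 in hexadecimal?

0x1C1C2F111

Add column by column in base 16, right to left:
  E+3 = 1 carry 1
  9+7+1 = 1 carry 1
  3+D+1 = 1 carry 1
  6+8+1 = F
  9+9 = 2 carry 1
  3+8+1 = C
  D+4 = 1 carry 1
  C+F+1 = C carry 1
  final carry 1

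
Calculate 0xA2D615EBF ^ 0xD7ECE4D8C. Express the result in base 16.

0x753AF1333

XOR each hex digit independently (no carries):
  A^D=7, 2^7=5, D^E=3, 6^C=A, 1^E=F, 5^4=1, E^D=3, B^8=3, F^C=3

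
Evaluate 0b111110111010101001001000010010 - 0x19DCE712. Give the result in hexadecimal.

0b111110111010101001001000010010 = 0x3EEA9212 in hexadecimal.
Subtract column by column in base 16:
  2-2 → 0
  1-1 → 0
  2-7 → B (borrow)
  9-E-1 → A (borrow)
  A-C-1 → D (borrow)
  E-D-1 → 0
  E-9 → 5
  3-1 → 2

0x250DAB00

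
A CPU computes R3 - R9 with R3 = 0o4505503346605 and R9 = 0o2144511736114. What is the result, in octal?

0o2340771410471

Subtract column by column in base 8:
  5-4 → 1
  0-1 → 7 (borrow)
  6-1-1 → 4
  6-6 → 0
  4-3 → 1
  3-7 → 4 (borrow)
  3-1-1 → 1
  0-1 → 7 (borrow)
  5-5-1 → 7 (borrow)
  5-4-1 → 0
  0-4 → 4 (borrow)
  5-1-1 → 3
  4-2 → 2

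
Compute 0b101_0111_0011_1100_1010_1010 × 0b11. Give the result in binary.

Multiply each base-2 digit by 3, carrying:
  0×3 = 0 → write 0
  1×3 = 3 → write 1 carry 1
  0×3+1 = 1 → write 1
  1×3 = 3 → write 1 carry 1
  0×3+1 = 1 → write 1
  1×3 = 3 → write 1 carry 1
  0×3+1 = 1 → write 1
  1×3 = 3 → write 1 carry 1
  0×3+1 = 1 → write 1
  0×3 = 0 → write 0
  1×3 = 3 → write 1 carry 1
  1×3+1 = 4 → write 0 carry 2
  1×3+2 = 5 → write 1 carry 2
  1×3+2 = 5 → write 1 carry 2
  0×3+2 = 2 → write 0 carry 1
  0×3+1 = 1 → write 1
  1×3 = 3 → write 1 carry 1
  1×3+1 = 4 → write 0 carry 2
  1×3+2 = 5 → write 1 carry 2
  0×3+2 = 2 → write 0 carry 1
  1×3+1 = 4 → write 0 carry 2
  0×3+2 = 2 → write 0 carry 1
  1×3+1 = 4 → write 0 carry 2
  remaining carry: 10

0b1000001011011010111111110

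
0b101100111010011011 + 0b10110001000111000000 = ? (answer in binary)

Add column by column in base 2, right to left:
  1+0 = 1
  1+0 = 1
  0+0 = 0
  1+0 = 1
  1+0 = 1
  0+0 = 0
  0+1 = 1
  1+1 = 0 carry 1
  0+1+1 = 0 carry 1
  1+0+1 = 0 carry 1
  1+0+1 = 0 carry 1
  1+0+1 = 0 carry 1
  0+1+1 = 0 carry 1
  0+0+1 = 1
  1+0 = 1
  1+0 = 1
  0+1 = 1
  1+1 = 0 carry 1
  0+0+1 = 1
  0+1 = 1

0b11011110000001011011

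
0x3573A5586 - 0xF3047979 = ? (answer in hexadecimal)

Subtract column by column in base 16:
  6-9 → D (borrow)
  8-7-1 → 0
  5-9 → C (borrow)
  5-7-1 → D (borrow)
  A-4-1 → 5
  3-0 → 3
  7-3 → 4
  5-F → 6 (borrow)
  3-0-1 → 2

0x26435DC0D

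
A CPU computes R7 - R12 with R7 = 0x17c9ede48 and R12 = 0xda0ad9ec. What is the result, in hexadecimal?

0xa294045c

Subtract column by column in base 16:
  8-c → c (borrow)
  4-e-1 → 5 (borrow)
  e-9-1 → 4
  d-d → 0
  e-a → 4
  9-0 → 9
  c-a → 2
  7-d → a (borrow)
  1-0-1 → 0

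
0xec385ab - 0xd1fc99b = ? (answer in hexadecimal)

0x1a3bc10

Subtract column by column in base 16:
  b-b → 0
  a-9 → 1
  5-9 → c (borrow)
  8-c-1 → b (borrow)
  3-f-1 → 3 (borrow)
  c-1-1 → a
  e-d → 1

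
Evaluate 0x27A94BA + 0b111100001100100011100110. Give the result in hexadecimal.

0b111100001100100011100110 = 0xF0C8E6 in hexadecimal.
Add column by column in base 16, right to left:
  A+6 = 0 carry 1
  B+E+1 = A carry 1
  4+8+1 = D
  9+C = 5 carry 1
  A+0+1 = B
  7+F = 6 carry 1
  2+0+1 = 3

0x36B5DA0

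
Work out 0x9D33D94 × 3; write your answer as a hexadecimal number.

Multiply each base-16 digit by 3, carrying:
  4×3 = 12 → write C
  9×3 = 27 → write B carry 1
  D×3+1 = 40 → write 8 carry 2
  3×3+2 = 11 → write B
  3×3 = 9 → write 9
  D×3 = 39 → write 7 carry 2
  9×3+2 = 29 → write D carry 1
  remaining carry: 1

0x1D79B8BC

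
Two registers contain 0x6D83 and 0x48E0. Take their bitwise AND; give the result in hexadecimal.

0x4880

AND each hex digit independently (no carries):
  6&4=4, D&8=8, 8&E=8, 3&0=0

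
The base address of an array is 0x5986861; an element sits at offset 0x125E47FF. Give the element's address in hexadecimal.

Add column by column in base 16, right to left:
  1+F = 0 carry 1
  6+F+1 = 6 carry 1
  8+7+1 = 0 carry 1
  6+4+1 = B
  8+E = 6 carry 1
  9+5+1 = F
  5+2 = 7
  0+1 = 1

0x17F6B060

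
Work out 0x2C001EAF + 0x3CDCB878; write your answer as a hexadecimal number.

0x68DCD727

Add column by column in base 16, right to left:
  F+8 = 7 carry 1
  A+7+1 = 2 carry 1
  E+8+1 = 7 carry 1
  1+B+1 = D
  0+C = C
  0+D = D
  C+C = 8 carry 1
  2+3+1 = 6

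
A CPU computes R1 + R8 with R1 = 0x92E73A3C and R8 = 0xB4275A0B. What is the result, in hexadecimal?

0x1470E9447

Add column by column in base 16, right to left:
  C+B = 7 carry 1
  3+0+1 = 4
  A+A = 4 carry 1
  3+5+1 = 9
  7+7 = E
  E+2 = 0 carry 1
  2+4+1 = 7
  9+B = 4 carry 1
  final carry 1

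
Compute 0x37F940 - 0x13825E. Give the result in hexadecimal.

0x2476E2

Subtract column by column in base 16:
  0-E → 2 (borrow)
  4-5-1 → E (borrow)
  9-2-1 → 6
  F-8 → 7
  7-3 → 4
  3-1 → 2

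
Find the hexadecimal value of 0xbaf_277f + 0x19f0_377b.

0x259f5efa

Add column by column in base 16, right to left:
  f+b = a carry 1
  7+7+1 = f
  7+7 = e
  2+3 = 5
  f+0 = f
  a+f = 9 carry 1
  b+9+1 = 5 carry 1
  0+1+1 = 2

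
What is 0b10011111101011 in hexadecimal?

Group the bits into nibbles: 0010 0111 1110 1011 → 27eb.

0x27eb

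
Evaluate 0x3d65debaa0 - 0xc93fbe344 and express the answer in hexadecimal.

0x30d1e2d75c

Subtract column by column in base 16:
  0-4 → c (borrow)
  a-4-1 → 5
  a-3 → 7
  b-e → d (borrow)
  e-b-1 → 2
  d-f → e (borrow)
  5-3-1 → 1
  6-9 → d (borrow)
  d-c-1 → 0
  3-0 → 3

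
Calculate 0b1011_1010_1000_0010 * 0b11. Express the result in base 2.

0b100010111110000110

Multiply each base-2 digit by 3, carrying:
  0×3 = 0 → write 0
  1×3 = 3 → write 1 carry 1
  0×3+1 = 1 → write 1
  0×3 = 0 → write 0
  0×3 = 0 → write 0
  0×3 = 0 → write 0
  0×3 = 0 → write 0
  1×3 = 3 → write 1 carry 1
  0×3+1 = 1 → write 1
  1×3 = 3 → write 1 carry 1
  0×3+1 = 1 → write 1
  1×3 = 3 → write 1 carry 1
  1×3+1 = 4 → write 0 carry 2
  1×3+2 = 5 → write 1 carry 2
  0×3+2 = 2 → write 0 carry 1
  1×3+1 = 4 → write 0 carry 2
  remaining carry: 10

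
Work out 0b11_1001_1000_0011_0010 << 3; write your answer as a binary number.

Left shift by 3: append 3 zero bits.

0b111001100000110010000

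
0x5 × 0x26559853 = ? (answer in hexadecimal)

0xBFABF99F

Multiply each base-16 digit by 5, carrying:
  3×5 = 15 → write F
  5×5 = 25 → write 9 carry 1
  8×5+1 = 41 → write 9 carry 2
  9×5+2 = 47 → write F carry 2
  5×5+2 = 27 → write B carry 1
  5×5+1 = 26 → write A carry 1
  6×5+1 = 31 → write F carry 1
  2×5+1 = 11 → write B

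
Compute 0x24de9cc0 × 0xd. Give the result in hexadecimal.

0x1df4df5c0

Multiply each base-16 digit by 13, carrying:
  0×13 = 0 → write 0
  c×13 = 156 → write c carry 9
  c×13+9 = 165 → write 5 carry 10
  9×13+10 = 127 → write f carry 7
  e×13+7 = 189 → write d carry 11
  d×13+11 = 180 → write 4 carry 11
  4×13+11 = 63 → write f carry 3
  2×13+3 = 29 → write d carry 1
  remaining carry: 1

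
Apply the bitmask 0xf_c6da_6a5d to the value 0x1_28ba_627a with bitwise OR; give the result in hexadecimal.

0xfeefa6a7f

OR each hex digit independently (no carries):
  1|f=f, 2|c=e, 8|6=e, b|d=f, a|a=a, 6|6=6, 2|a=a, 7|5=7, a|d=f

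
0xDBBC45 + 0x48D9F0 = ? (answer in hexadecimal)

Add column by column in base 16, right to left:
  5+0 = 5
  4+F = 3 carry 1
  C+9+1 = 6 carry 1
  B+D+1 = 9 carry 1
  B+8+1 = 4 carry 1
  D+4+1 = 2 carry 1
  final carry 1

0x1249635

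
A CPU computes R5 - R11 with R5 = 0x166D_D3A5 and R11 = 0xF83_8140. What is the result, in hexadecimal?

Subtract column by column in base 16:
  5-0 → 5
  A-4 → 6
  3-1 → 2
  D-8 → 5
  D-3 → A
  6-8 → E (borrow)
  6-F-1 → 6 (borrow)
  1-0-1 → 0

0x6EA5265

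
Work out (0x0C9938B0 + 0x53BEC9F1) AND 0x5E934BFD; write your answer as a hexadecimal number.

Add column by column in base 16, right to left:
  0+1 = 1
  B+F = A carry 1
  8+9+1 = 2 carry 1
  3+C+1 = 0 carry 1
  9+E+1 = 8 carry 1
  9+B+1 = 5 carry 1
  C+3+1 = 0 carry 1
  0+5+1 = 6
Sum = 0x605802A1; now AND with 0x5E934BFD:
  6&5=4, 0&E=0, 5&9=1, 8&3=0, 0&4=0, 2&B=2, A&F=A, 1&D=1

0x401002A1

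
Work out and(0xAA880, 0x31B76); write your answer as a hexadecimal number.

0x20800

AND each hex digit independently (no carries):
  A&3=2, A&1=0, 8&B=8, 8&7=0, 0&6=0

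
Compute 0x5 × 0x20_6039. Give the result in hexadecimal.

0xa1e11d

Multiply each base-16 digit by 5, carrying:
  9×5 = 45 → write d carry 2
  3×5+2 = 17 → write 1 carry 1
  0×5+1 = 1 → write 1
  6×5 = 30 → write e carry 1
  0×5+1 = 1 → write 1
  2×5 = 10 → write a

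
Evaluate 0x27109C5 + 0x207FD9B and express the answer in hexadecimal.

Add column by column in base 16, right to left:
  5+B = 0 carry 1
  C+9+1 = 6 carry 1
  9+D+1 = 7 carry 1
  0+F+1 = 0 carry 1
  1+7+1 = 9
  7+0 = 7
  2+2 = 4

0x4790760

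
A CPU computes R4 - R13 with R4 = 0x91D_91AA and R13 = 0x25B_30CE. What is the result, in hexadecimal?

0x6C260DC

Subtract column by column in base 16:
  A-E → C (borrow)
  A-C-1 → D (borrow)
  1-0-1 → 0
  9-3 → 6
  D-B → 2
  1-5 → C (borrow)
  9-2-1 → 6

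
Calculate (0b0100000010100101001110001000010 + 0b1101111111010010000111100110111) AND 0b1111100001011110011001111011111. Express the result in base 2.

Add column by column in base 2, right to left:
  0+1 = 1
  1+1 = 0 carry 1
  0+1+1 = 0 carry 1
  0+0+1 = 1
  0+1 = 1
  0+1 = 1
  1+0 = 1
  0+0 = 0
  0+1 = 1
  0+1 = 1
  1+1 = 0 carry 1
  1+1+1 = 1 carry 1
  1+0+1 = 0 carry 1
  0+0+1 = 1
  0+0 = 0
  1+0 = 1
  0+1 = 1
  1+0 = 1
  0+0 = 0
  0+1 = 1
  1+0 = 1
  0+1 = 1
  1+1 = 0 carry 1
  0+1+1 = 0 carry 1
  0+1+1 = 0 carry 1
  0+1+1 = 0 carry 1
  0+1+1 = 0 carry 1
  0+1+1 = 0 carry 1
  0+0+1 = 1
  1+1 = 0 carry 1
  0+1+1 = 0 carry 1
  final carry 1
Sum = 0b10010000001110111010101101111001; now AND with 0b1111100001011110011001111011111:
  10010000001110111010101101111001
& 01111100001011110011001111011111
= 00010000001010110010001101011001

0b10000001010110010001101011001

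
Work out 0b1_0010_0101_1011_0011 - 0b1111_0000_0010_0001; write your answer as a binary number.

Subtract column by column in base 2:
  1-1 → 0
  1-0 → 1
  0-0 → 0
  0-0 → 0
  1-0 → 1
  1-1 → 0
  0-0 → 0
  1-0 → 1
  1-0 → 1
  0-0 → 0
  1-0 → 1
  0-0 → 0
  0-1 → 1 (borrow)
  1-1-1 → 1 (borrow)
  0-1-1 → 0 (borrow)
  0-1-1 → 0 (borrow)
  1-0-1 → 0

0b11010110010010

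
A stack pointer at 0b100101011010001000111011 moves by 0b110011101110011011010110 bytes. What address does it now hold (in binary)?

Add column by column in base 2, right to left:
  1+0 = 1
  1+1 = 0 carry 1
  0+1+1 = 0 carry 1
  1+0+1 = 0 carry 1
  1+1+1 = 1 carry 1
  1+0+1 = 0 carry 1
  0+1+1 = 0 carry 1
  0+1+1 = 0 carry 1
  0+0+1 = 1
  1+1 = 0 carry 1
  0+1+1 = 0 carry 1
  0+0+1 = 1
  0+0 = 0
  1+1 = 0 carry 1
  0+1+1 = 0 carry 1
  1+1+1 = 1 carry 1
  1+0+1 = 0 carry 1
  0+1+1 = 0 carry 1
  1+1+1 = 1 carry 1
  0+1+1 = 0 carry 1
  1+0+1 = 0 carry 1
  0+0+1 = 1
  0+1 = 1
  1+1 = 0 carry 1
  final carry 1

0b1011001001000100100010001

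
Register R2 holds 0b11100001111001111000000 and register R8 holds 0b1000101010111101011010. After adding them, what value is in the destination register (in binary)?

0b100100111010001100011010

Add column by column in base 2, right to left:
  0+0 = 0
  0+1 = 1
  0+0 = 0
  0+1 = 1
  0+1 = 1
  0+0 = 0
  1+1 = 0 carry 1
  1+0+1 = 0 carry 1
  1+1+1 = 1 carry 1
  1+1+1 = 1 carry 1
  0+1+1 = 0 carry 1
  0+1+1 = 0 carry 1
  1+0+1 = 0 carry 1
  1+1+1 = 1 carry 1
  1+0+1 = 0 carry 1
  1+1+1 = 1 carry 1
  0+0+1 = 1
  0+1 = 1
  0+0 = 0
  0+0 = 0
  1+0 = 1
  1+1 = 0 carry 1
  1+0+1 = 0 carry 1
  final carry 1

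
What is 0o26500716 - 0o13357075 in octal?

0o13121621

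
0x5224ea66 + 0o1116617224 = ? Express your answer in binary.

0x5224ea66 = 0b1010010001001001110101001100110 in binary.
0o1116617224 = 0b1001001110110001111010010100 in binary.
Add column by column in base 2, right to left:
  0+0 = 0
  1+0 = 1
  1+1 = 0 carry 1
  0+0+1 = 1
  0+1 = 1
  1+0 = 1
  1+0 = 1
  0+1 = 1
  0+0 = 0
  1+1 = 0 carry 1
  0+1+1 = 0 carry 1
  1+1+1 = 1 carry 1
  0+1+1 = 0 carry 1
  1+0+1 = 0 carry 1
  1+0+1 = 0 carry 1
  1+0+1 = 0 carry 1
  0+1+1 = 0 carry 1
  0+1+1 = 0 carry 1
  1+0+1 = 0 carry 1
  0+1+1 = 0 carry 1
  0+1+1 = 0 carry 1
  1+1+1 = 1 carry 1
  0+0+1 = 1
  0+0 = 0
  0+1 = 1
  1+0 = 1
  0+0 = 0
  0+1 = 1
  1+0 = 1
  0+0 = 0
  1+0 = 1

0b1011011011000000000100011111010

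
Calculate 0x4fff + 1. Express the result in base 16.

0x5000

The trailing 3 digits are F (max in base 16), so adding 1 cascades: they roll to 0 and the next digit up increments.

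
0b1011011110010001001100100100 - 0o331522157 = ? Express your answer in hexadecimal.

0b1011011110010001001100100100 = 0xB791324 in hexadecimal.
0o331522157 = 0x366A46F in hexadecimal.
Subtract column by column in base 16:
  4-F → 5 (borrow)
  2-6-1 → B (borrow)
  3-4-1 → E (borrow)
  1-A-1 → 6 (borrow)
  9-6-1 → 2
  7-6 → 1
  B-3 → 8

0x8126EB5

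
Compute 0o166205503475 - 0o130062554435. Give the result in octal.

Subtract column by column in base 8:
  5-5 → 0
  7-3 → 4
  4-4 → 0
  3-4 → 7 (borrow)
  0-5-1 → 2 (borrow)
  5-5-1 → 7 (borrow)
  5-2-1 → 2
  0-6 → 2 (borrow)
  2-0-1 → 1
  6-0 → 6
  6-3 → 3
  1-1 → 0

0o36122727040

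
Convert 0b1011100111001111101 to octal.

0o1347175

Group the bits in threes: 001 011 100 111 001 111 101 → 1347175.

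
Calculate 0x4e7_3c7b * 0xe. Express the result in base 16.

Multiply each base-16 digit by 14, carrying:
  b×14 = 154 → write a carry 9
  7×14+9 = 107 → write b carry 6
  c×14+6 = 174 → write e carry 10
  3×14+10 = 52 → write 4 carry 3
  7×14+3 = 101 → write 5 carry 6
  e×14+6 = 202 → write a carry 12
  4×14+12 = 68 → write 4 carry 4
  remaining carry: 4

0x44a54eba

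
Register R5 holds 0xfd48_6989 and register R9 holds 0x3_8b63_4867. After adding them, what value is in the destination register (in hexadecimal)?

0x488abb1f0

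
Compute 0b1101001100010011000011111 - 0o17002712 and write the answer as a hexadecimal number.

0x16a2055

0b1101001100010011000011111 = 0x1a6261f in hexadecimal.
0o17002712 = 0x3c05ca in hexadecimal.
Subtract column by column in base 16:
  f-a → 5
  1-c → 5 (borrow)
  6-5-1 → 0
  2-0 → 2
  6-c → a (borrow)
  a-3-1 → 6
  1-0 → 1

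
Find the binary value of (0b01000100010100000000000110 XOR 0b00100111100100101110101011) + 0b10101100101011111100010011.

0b100010000011100101011000000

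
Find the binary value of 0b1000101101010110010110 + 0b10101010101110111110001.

Add column by column in base 2, right to left:
  0+1 = 1
  1+0 = 1
  1+0 = 1
  0+0 = 0
  1+1 = 0 carry 1
  0+1+1 = 0 carry 1
  0+1+1 = 0 carry 1
  1+1+1 = 1 carry 1
  1+1+1 = 1 carry 1
  0+0+1 = 1
  1+1 = 0 carry 1
  0+1+1 = 0 carry 1
  1+1+1 = 1 carry 1
  0+0+1 = 1
  1+1 = 0 carry 1
  1+0+1 = 0 carry 1
  0+1+1 = 0 carry 1
  1+0+1 = 0 carry 1
  0+1+1 = 0 carry 1
  0+0+1 = 1
  0+1 = 1
  1+0 = 1
  0+1 = 1

0b11110000011001110000111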